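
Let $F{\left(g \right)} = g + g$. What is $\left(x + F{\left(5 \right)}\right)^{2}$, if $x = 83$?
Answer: $8649$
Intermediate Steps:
$F{\left(g \right)} = 2 g$
$\left(x + F{\left(5 \right)}\right)^{2} = \left(83 + 2 \cdot 5\right)^{2} = \left(83 + 10\right)^{2} = 93^{2} = 8649$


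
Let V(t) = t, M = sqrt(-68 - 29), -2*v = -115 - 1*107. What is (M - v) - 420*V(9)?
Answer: -3891 + I*sqrt(97) ≈ -3891.0 + 9.8489*I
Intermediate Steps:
v = 111 (v = -(-115 - 1*107)/2 = -(-115 - 107)/2 = -1/2*(-222) = 111)
M = I*sqrt(97) (M = sqrt(-97) = I*sqrt(97) ≈ 9.8489*I)
(M - v) - 420*V(9) = (I*sqrt(97) - 1*111) - 420*9 = (I*sqrt(97) - 111) - 3780 = (-111 + I*sqrt(97)) - 3780 = -3891 + I*sqrt(97)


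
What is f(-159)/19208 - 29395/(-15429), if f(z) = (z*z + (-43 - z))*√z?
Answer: 29395/15429 + 25397*I*√159/19208 ≈ 1.9052 + 16.672*I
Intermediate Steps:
f(z) = √z*(-43 + z² - z) (f(z) = (z² + (-43 - z))*√z = (-43 + z² - z)*√z = √z*(-43 + z² - z))
f(-159)/19208 - 29395/(-15429) = (√(-159)*(-43 + (-159)² - 1*(-159)))/19208 - 29395/(-15429) = ((I*√159)*(-43 + 25281 + 159))*(1/19208) - 29395*(-1/15429) = ((I*√159)*25397)*(1/19208) + 29395/15429 = (25397*I*√159)*(1/19208) + 29395/15429 = 25397*I*√159/19208 + 29395/15429 = 29395/15429 + 25397*I*√159/19208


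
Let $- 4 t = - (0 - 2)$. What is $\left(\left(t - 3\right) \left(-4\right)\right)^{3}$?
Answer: $2744$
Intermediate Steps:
$t = - \frac{1}{2}$ ($t = - \frac{\left(-1\right) \left(0 - 2\right)}{4} = - \frac{\left(-1\right) \left(-2\right)}{4} = \left(- \frac{1}{4}\right) 2 = - \frac{1}{2} \approx -0.5$)
$\left(\left(t - 3\right) \left(-4\right)\right)^{3} = \left(\left(- \frac{1}{2} - 3\right) \left(-4\right)\right)^{3} = \left(\left(- \frac{7}{2}\right) \left(-4\right)\right)^{3} = 14^{3} = 2744$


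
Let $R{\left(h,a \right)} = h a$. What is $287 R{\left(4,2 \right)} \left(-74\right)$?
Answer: $-169904$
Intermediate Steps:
$R{\left(h,a \right)} = a h$
$287 R{\left(4,2 \right)} \left(-74\right) = 287 \cdot 2 \cdot 4 \left(-74\right) = 287 \cdot 8 \left(-74\right) = 287 \left(-592\right) = -169904$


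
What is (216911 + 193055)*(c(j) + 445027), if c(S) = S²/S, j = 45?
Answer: 182464387552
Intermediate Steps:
c(S) = S
(216911 + 193055)*(c(j) + 445027) = (216911 + 193055)*(45 + 445027) = 409966*445072 = 182464387552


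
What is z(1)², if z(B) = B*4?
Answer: 16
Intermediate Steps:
z(B) = 4*B
z(1)² = (4*1)² = 4² = 16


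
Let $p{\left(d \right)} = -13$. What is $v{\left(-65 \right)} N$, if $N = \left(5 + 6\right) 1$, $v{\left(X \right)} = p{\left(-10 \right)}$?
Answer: $-143$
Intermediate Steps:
$v{\left(X \right)} = -13$
$N = 11$ ($N = 11 \cdot 1 = 11$)
$v{\left(-65 \right)} N = \left(-13\right) 11 = -143$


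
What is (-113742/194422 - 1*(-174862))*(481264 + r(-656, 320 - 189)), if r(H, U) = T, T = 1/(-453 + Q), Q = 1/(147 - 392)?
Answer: 907947992803855953649/10789060046 ≈ 8.4155e+10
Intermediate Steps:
Q = -1/245 (Q = 1/(-245) = -1/245 ≈ -0.0040816)
T = -245/110986 (T = 1/(-453 - 1/245) = 1/(-110986/245) = -245/110986 ≈ -0.0022075)
r(H, U) = -245/110986
(-113742/194422 - 1*(-174862))*(481264 + r(-656, 320 - 189)) = (-113742/194422 - 1*(-174862))*(481264 - 245/110986) = (-113742*1/194422 + 174862)*(53413566059/110986) = (-56871/97211 + 174862)*(53413566059/110986) = (16998453011/97211)*(53413566059/110986) = 907947992803855953649/10789060046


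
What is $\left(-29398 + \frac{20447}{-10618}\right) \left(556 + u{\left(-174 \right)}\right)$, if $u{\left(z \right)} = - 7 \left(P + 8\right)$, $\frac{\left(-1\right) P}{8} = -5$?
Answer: $- \frac{34338525210}{5309} \approx -6.468 \cdot 10^{6}$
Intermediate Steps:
$P = 40$ ($P = \left(-8\right) \left(-5\right) = 40$)
$u{\left(z \right)} = -336$ ($u{\left(z \right)} = - 7 \left(40 + 8\right) = \left(-7\right) 48 = -336$)
$\left(-29398 + \frac{20447}{-10618}\right) \left(556 + u{\left(-174 \right)}\right) = \left(-29398 + \frac{20447}{-10618}\right) \left(556 - 336\right) = \left(-29398 + 20447 \left(- \frac{1}{10618}\right)\right) 220 = \left(-29398 - \frac{20447}{10618}\right) 220 = \left(- \frac{312168411}{10618}\right) 220 = - \frac{34338525210}{5309}$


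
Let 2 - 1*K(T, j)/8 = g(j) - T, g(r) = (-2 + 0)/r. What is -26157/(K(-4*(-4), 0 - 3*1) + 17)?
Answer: -78471/467 ≈ -168.03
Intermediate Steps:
g(r) = -2/r
K(T, j) = 16 + 8*T + 16/j (K(T, j) = 16 - 8*(-2/j - T) = 16 - 8*(-T - 2/j) = 16 + (8*T + 16/j) = 16 + 8*T + 16/j)
-26157/(K(-4*(-4), 0 - 3*1) + 17) = -26157/((16 + 8*(-4*(-4)) + 16/(0 - 3*1)) + 17) = -26157/((16 + 8*16 + 16/(0 - 3)) + 17) = -26157/((16 + 128 + 16/(-3)) + 17) = -26157/((16 + 128 + 16*(-⅓)) + 17) = -26157/((16 + 128 - 16/3) + 17) = -26157/(416/3 + 17) = -26157/467/3 = -26157*3/467 = -78471/467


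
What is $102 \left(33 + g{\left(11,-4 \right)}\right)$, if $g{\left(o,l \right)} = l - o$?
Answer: $1836$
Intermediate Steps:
$102 \left(33 + g{\left(11,-4 \right)}\right) = 102 \left(33 - 15\right) = 102 \cdot 18 = 1836$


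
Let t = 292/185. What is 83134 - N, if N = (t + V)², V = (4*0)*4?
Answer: 2845175886/34225 ≈ 83132.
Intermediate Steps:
V = 0 (V = 0*4 = 0)
t = 292/185 (t = 292*(1/185) = 292/185 ≈ 1.5784)
N = 85264/34225 (N = (292/185 + 0)² = (292/185)² = 85264/34225 ≈ 2.4913)
83134 - N = 83134 - 1*85264/34225 = 83134 - 85264/34225 = 2845175886/34225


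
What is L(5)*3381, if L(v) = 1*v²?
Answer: 84525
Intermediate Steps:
L(v) = v²
L(5)*3381 = 5²*3381 = 25*3381 = 84525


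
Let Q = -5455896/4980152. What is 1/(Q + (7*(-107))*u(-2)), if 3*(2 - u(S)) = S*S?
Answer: -1867557/934579423 ≈ -0.0019983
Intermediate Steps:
u(S) = 2 - S**2/3 (u(S) = 2 - S*S/3 = 2 - S**2/3)
Q = -681987/622519 (Q = -5455896*1/4980152 = -681987/622519 ≈ -1.0955)
1/(Q + (7*(-107))*u(-2)) = 1/(-681987/622519 + (7*(-107))*(2 - 1/3*(-2)**2)) = 1/(-681987/622519 - 749*(2 - 1/3*4)) = 1/(-681987/622519 - 749*(2 - 4/3)) = 1/(-681987/622519 - 749*2/3) = 1/(-681987/622519 - 1498/3) = 1/(-934579423/1867557) = -1867557/934579423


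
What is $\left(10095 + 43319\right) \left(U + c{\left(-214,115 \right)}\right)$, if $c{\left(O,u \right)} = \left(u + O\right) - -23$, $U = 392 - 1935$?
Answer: $-86477266$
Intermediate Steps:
$U = -1543$
$c{\left(O,u \right)} = 23 + O + u$ ($c{\left(O,u \right)} = \left(O + u\right) + 23 = 23 + O + u$)
$\left(10095 + 43319\right) \left(U + c{\left(-214,115 \right)}\right) = \left(10095 + 43319\right) \left(-1543 + \left(23 - 214 + 115\right)\right) = 53414 \left(-1543 - 76\right) = 53414 \left(-1619\right) = -86477266$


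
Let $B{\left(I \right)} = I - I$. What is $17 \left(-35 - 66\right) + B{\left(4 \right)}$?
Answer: $-1717$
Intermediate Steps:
$B{\left(I \right)} = 0$
$17 \left(-35 - 66\right) + B{\left(4 \right)} = 17 \left(-35 - 66\right) + 0 = 17 \left(-101\right) + 0 = -1717 + 0 = -1717$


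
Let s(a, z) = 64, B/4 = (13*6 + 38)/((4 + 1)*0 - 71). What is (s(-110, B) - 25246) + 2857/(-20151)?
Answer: -507445339/20151 ≈ -25182.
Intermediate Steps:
B = -464/71 (B = 4*((13*6 + 38)/((4 + 1)*0 - 71)) = 4*((78 + 38)/(5*0 - 71)) = 4*(116/(0 - 71)) = 4*(116/(-71)) = 4*(116*(-1/71)) = 4*(-116/71) = -464/71 ≈ -6.5352)
(s(-110, B) - 25246) + 2857/(-20151) = (64 - 25246) + 2857/(-20151) = -25182 + 2857*(-1/20151) = -25182 - 2857/20151 = -507445339/20151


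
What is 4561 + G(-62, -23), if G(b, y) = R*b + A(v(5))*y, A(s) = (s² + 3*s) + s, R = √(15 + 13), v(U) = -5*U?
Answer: -7514 - 124*√7 ≈ -7842.1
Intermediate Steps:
R = 2*√7 (R = √28 = 2*√7 ≈ 5.2915)
A(s) = s² + 4*s
G(b, y) = 525*y + 2*b*√7 (G(b, y) = (2*√7)*b + ((-5*5)*(4 - 5*5))*y = 2*b*√7 + (-25*(4 - 25))*y = 2*b*√7 + (-25*(-21))*y = 2*b*√7 + 525*y = 525*y + 2*b*√7)
4561 + G(-62, -23) = 4561 + (525*(-23) + 2*(-62)*√7) = 4561 + (-12075 - 124*√7) = -7514 - 124*√7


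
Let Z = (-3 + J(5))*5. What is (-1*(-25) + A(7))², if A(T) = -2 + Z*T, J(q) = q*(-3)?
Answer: 368449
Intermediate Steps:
J(q) = -3*q
Z = -90 (Z = (-3 - 3*5)*5 = (-3 - 15)*5 = -18*5 = -90)
A(T) = -2 - 90*T
(-1*(-25) + A(7))² = (-1*(-25) + (-2 - 90*7))² = (25 + (-2 - 630))² = (25 - 632)² = (-607)² = 368449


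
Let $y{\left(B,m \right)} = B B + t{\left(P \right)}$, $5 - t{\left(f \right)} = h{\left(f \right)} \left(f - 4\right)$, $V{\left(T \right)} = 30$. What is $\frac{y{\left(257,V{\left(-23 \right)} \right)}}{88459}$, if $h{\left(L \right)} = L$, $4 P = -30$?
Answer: $\frac{263871}{353836} \approx 0.74574$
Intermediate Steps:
$P = - \frac{15}{2}$ ($P = \frac{1}{4} \left(-30\right) = - \frac{15}{2} \approx -7.5$)
$t{\left(f \right)} = 5 - f \left(-4 + f\right)$ ($t{\left(f \right)} = 5 - f \left(f - 4\right) = 5 - f \left(-4 + f\right)$)
$y{\left(B,m \right)} = - \frac{325}{4} + B^{2}$ ($y{\left(B,m \right)} = B B + \left(5 - \left(- \frac{15}{2}\right)^{2} + 4 \left(- \frac{15}{2}\right)\right) = B^{2} - \frac{325}{4} = - \frac{325}{4} + B^{2}$)
$\frac{y{\left(257,V{\left(-23 \right)} \right)}}{88459} = \frac{- \frac{325}{4} + 257^{2}}{88459} = \left(- \frac{325}{4} + 66049\right) \frac{1}{88459} = \frac{263871}{4} \cdot \frac{1}{88459} = \frac{263871}{353836}$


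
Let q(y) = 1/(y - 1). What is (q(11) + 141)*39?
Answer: 55029/10 ≈ 5502.9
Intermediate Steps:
q(y) = 1/(-1 + y)
(q(11) + 141)*39 = (1/(-1 + 11) + 141)*39 = (1/10 + 141)*39 = (1411/10)*39 = 55029/10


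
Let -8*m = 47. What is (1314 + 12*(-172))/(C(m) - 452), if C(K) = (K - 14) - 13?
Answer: 2000/1293 ≈ 1.5468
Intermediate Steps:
m = -47/8 (m = -⅛*47 = -47/8 ≈ -5.8750)
C(K) = -27 + K (C(K) = (-14 + K) - 13 = -27 + K)
(1314 + 12*(-172))/(C(m) - 452) = (1314 + 12*(-172))/((-27 - 47/8) - 452) = (1314 - 2064)/(-263/8 - 452) = -750/(-3879/8) = -750*(-8/3879) = 2000/1293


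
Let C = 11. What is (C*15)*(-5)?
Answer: -825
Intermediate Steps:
(C*15)*(-5) = (11*15)*(-5) = 165*(-5) = -825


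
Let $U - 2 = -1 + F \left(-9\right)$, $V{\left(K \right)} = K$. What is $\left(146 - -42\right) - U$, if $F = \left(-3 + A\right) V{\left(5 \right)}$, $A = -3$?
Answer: $-83$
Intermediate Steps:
$F = -30$ ($F = \left(-3 - 3\right) 5 = \left(-6\right) 5 = -30$)
$U = 271$ ($U = 2 - -269 = 2 + \left(-1 + 270\right) = 2 + 269 = 271$)
$\left(146 - -42\right) - U = \left(146 - -42\right) - 271 = \left(146 + 42\right) - 271 = 188 - 271 = -83$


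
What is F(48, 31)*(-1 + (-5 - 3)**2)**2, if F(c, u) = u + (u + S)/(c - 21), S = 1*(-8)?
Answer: 126420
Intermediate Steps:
S = -8
F(c, u) = u + (-8 + u)/(-21 + c) (F(c, u) = u + (u - 8)/(c - 21) = u + (-8 + u)/(-21 + c))
F(48, 31)*(-1 + (-5 - 3)**2)**2 = ((-8 - 20*31 + 48*31)/(-21 + 48))*(-1 + (-5 - 3)**2)**2 = ((-8 - 620 + 1488)/27)*(-1 + (-8)**2)**2 = ((1/27)*860)*(-1 + 64)**2 = (860/27)*63**2 = (860/27)*3969 = 126420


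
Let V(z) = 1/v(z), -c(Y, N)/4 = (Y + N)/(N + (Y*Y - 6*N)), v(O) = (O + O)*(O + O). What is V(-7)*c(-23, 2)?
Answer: 1/1211 ≈ 0.00082576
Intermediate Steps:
v(O) = 4*O² (v(O) = (2*O)*(2*O) = 4*O²)
c(Y, N) = -4*(N + Y)/(Y² - 5*N) (c(Y, N) = -4*(Y + N)/(N + (Y*Y - 6*N)) = -4*(N + Y)/(N + (Y² - 6*N)) = -4*(N + Y)/(Y² - 5*N))
V(z) = 1/(4*z²)
V(-7)*c(-23, 2) = ((¼)/(-7)²)*(4*(2 - 23)/(-1*(-23)² + 5*2)) = ((¼)*(1/49))*(4*(-21)/(-1*529 + 10)) = (4*(-21)/(-529 + 10))/196 = (4*(-21)/(-519))/196 = (4*(-1/519)*(-21))/196 = (1/196)*(28/173) = 1/1211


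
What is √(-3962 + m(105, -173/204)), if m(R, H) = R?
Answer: I*√3857 ≈ 62.105*I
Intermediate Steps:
√(-3962 + m(105, -173/204)) = √(-3962 + 105) = √(-3857) = I*√3857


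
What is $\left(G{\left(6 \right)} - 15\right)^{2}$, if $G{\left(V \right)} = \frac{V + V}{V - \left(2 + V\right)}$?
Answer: $441$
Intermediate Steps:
$G{\left(V \right)} = - V$ ($G{\left(V \right)} = \frac{2 V}{-2} = 2 V \left(- \frac{1}{2}\right) = - V$)
$\left(G{\left(6 \right)} - 15\right)^{2} = \left(\left(-1\right) 6 - 15\right)^{2} = \left(-6 - 15\right)^{2} = \left(-21\right)^{2} = 441$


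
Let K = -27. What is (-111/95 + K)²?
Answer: 7160976/9025 ≈ 793.46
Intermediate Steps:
(-111/95 + K)² = (-111/95 - 27)² = (-2676/95)² = 7160976/9025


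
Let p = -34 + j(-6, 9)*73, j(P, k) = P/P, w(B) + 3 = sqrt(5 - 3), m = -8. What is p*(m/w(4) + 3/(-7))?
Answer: 117 + 312*sqrt(2)/7 ≈ 180.03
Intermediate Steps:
w(B) = -3 + sqrt(2) (w(B) = -3 + sqrt(5 - 3) = -3 + sqrt(2))
j(P, k) = 1
p = 39 (p = -34 + 1*73 = -34 + 73 = 39)
p*(m/w(4) + 3/(-7)) = 39*(-8/(-3 + sqrt(2)) + 3/(-7)) = 39*(-8/(-3 + sqrt(2)) + 3*(-1/7)) = 39*(-8/(-3 + sqrt(2)) - 3/7) = 39*(-3/7 - 8/(-3 + sqrt(2))) = -117/7 - 312/(-3 + sqrt(2))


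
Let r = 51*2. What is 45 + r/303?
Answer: 4579/101 ≈ 45.337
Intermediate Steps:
r = 102
45 + r/303 = 45 + 102/303 = 45 + 102*(1/303) = 45 + 34/101 = 4579/101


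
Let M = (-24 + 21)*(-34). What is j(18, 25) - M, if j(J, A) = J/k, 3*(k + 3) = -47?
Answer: -2883/28 ≈ -102.96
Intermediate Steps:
k = -56/3 (k = -3 + (1/3)*(-47) = -3 - 47/3 = -56/3 ≈ -18.667)
j(J, A) = -3*J/56 (j(J, A) = J/(-56/3) = J*(-3/56) = -3*J/56)
M = 102 (M = -3*(-34) = 102)
j(18, 25) - M = -3/56*18 - 1*102 = -27/28 - 102 = -2883/28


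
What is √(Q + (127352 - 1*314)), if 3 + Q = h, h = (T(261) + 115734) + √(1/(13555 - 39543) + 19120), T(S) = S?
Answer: √(41034166069080 + 12994*√3228297961823)/12994 ≈ 493.12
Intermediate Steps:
h = 115995 + √3228297961823/12994 (h = (261 + 115734) + √(1/(13555 - 39543) + 19120) = 115995 + √(1/(-25988) + 19120) = 115995 + √(-1/25988 + 19120) = 115995 + √(496890559/25988) = 115995 + √3228297961823/12994 ≈ 1.1613e+5)
Q = 115992 + √3228297961823/12994 (Q = -3 + (115995 + √3228297961823/12994) = 115992 + √3228297961823/12994 ≈ 1.1613e+5)
√(Q + (127352 - 1*314)) = √((115992 + √3228297961823/12994) + (127352 - 1*314)) = √((115992 + √3228297961823/12994) + (127352 - 314)) = √((115992 + √3228297961823/12994) + 127038) = √(243030 + √3228297961823/12994)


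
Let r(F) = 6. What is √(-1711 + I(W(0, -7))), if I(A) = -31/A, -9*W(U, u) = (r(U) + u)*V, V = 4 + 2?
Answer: I*√7030/2 ≈ 41.923*I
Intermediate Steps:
V = 6
W(U, u) = -4 - 2*u/3 (W(U, u) = -(6 + u)*6/9 = -(36 + 6*u)/9 = -4 - 2*u/3)
√(-1711 + I(W(0, -7))) = √(-1711 - 31/(-4 - ⅔*(-7))) = √(-1711 - 31/(-4 + 14/3)) = √(-1711 - 31/⅔) = √(-1711 - 31*3/2) = √(-1711 - 93/2) = √(-3515/2) = I*√7030/2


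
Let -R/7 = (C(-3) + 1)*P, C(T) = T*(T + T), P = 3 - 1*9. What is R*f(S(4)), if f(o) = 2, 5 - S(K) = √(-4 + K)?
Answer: 1596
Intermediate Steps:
P = -6 (P = 3 - 9 = -6)
C(T) = 2*T² (C(T) = T*(2*T) = 2*T²)
R = 798 (R = -7*(2*(-3)² + 1)*(-6) = -7*(2*9 + 1)*(-6) = -7*(18 + 1)*(-6) = -133*(-6) = -7*(-114) = 798)
S(K) = 5 - √(-4 + K)
R*f(S(4)) = 798*2 = 1596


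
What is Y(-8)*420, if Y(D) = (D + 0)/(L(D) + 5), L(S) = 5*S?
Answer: 96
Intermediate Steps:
Y(D) = D/(5 + 5*D) (Y(D) = (D + 0)/(5*D + 5) = D/(5 + 5*D))
Y(-8)*420 = ((⅕)*(-8)/(1 - 8))*420 = ((⅕)*(-8)/(-7))*420 = ((⅕)*(-8)*(-⅐))*420 = (8/35)*420 = 96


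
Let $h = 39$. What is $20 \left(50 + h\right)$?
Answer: $1780$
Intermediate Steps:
$20 \left(50 + h\right) = 20 \left(50 + 39\right) = 20 \cdot 89 = 1780$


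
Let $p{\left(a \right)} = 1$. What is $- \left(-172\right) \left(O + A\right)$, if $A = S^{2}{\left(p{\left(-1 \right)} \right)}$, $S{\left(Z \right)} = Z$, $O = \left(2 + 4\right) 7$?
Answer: $7396$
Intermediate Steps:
$O = 42$ ($O = 6 \cdot 7 = 42$)
$A = 1$ ($A = 1^{2} = 1$)
$- \left(-172\right) \left(O + A\right) = - \left(-172\right) \left(42 + 1\right) = - \left(-172\right) 43 = \left(-1\right) \left(-7396\right) = 7396$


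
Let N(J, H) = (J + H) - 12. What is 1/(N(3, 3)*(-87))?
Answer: 1/522 ≈ 0.0019157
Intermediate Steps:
N(J, H) = -12 + H + J (N(J, H) = (H + J) - 12 = -12 + H + J)
1/(N(3, 3)*(-87)) = 1/((-12 + 3 + 3)*(-87)) = 1/(-6*(-87)) = 1/522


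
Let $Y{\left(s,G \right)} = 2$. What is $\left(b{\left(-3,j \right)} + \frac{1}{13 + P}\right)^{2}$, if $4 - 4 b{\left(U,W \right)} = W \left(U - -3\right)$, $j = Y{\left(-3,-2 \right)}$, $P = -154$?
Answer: $\frac{19600}{19881} \approx 0.98587$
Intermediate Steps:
$j = 2$
$b{\left(U,W \right)} = 1 - \frac{W \left(3 + U\right)}{4}$ ($b{\left(U,W \right)} = 1 - \frac{W \left(U - -3\right)}{4} = 1 - \frac{W \left(U + 3\right)}{4} = 1 - \frac{W \left(3 + U\right)}{4}$)
$\left(b{\left(-3,j \right)} + \frac{1}{13 + P}\right)^{2} = \left(\left(1 - \frac{3}{2} - \left(- \frac{3}{4}\right) 2\right) + \frac{1}{13 - 154}\right)^{2} = \left(\left(1 - \frac{3}{2} + \frac{3}{2}\right) + \frac{1}{-141}\right)^{2} = \left(1 - \frac{1}{141}\right)^{2} = \left(\frac{140}{141}\right)^{2} = \frac{19600}{19881}$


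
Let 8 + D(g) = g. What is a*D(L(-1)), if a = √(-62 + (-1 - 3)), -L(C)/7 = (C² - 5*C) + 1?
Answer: -57*I*√66 ≈ -463.07*I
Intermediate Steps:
L(C) = -7 - 7*C² + 35*C (L(C) = -7*((C² - 5*C) + 1) = -7*(1 + C² - 5*C) = -7 - 7*C² + 35*C)
D(g) = -8 + g
a = I*√66 (a = √(-62 - 4) = √(-66) = I*√66 ≈ 8.124*I)
a*D(L(-1)) = (I*√66)*(-8 + (-7 - 7*(-1)² + 35*(-1))) = (I*√66)*(-8 + (-7 - 7*1 - 35)) = (I*√66)*(-8 + (-7 - 7 - 35)) = (I*√66)*(-8 - 49) = (I*√66)*(-57) = -57*I*√66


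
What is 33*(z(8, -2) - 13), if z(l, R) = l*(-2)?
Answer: -957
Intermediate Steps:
z(l, R) = -2*l
33*(z(8, -2) - 13) = 33*(-2*8 - 13) = 33*(-16 - 13) = 33*(-29) = -957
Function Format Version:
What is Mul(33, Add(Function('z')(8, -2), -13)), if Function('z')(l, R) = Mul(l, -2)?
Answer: -957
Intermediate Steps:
Function('z')(l, R) = Mul(-2, l)
Mul(33, Add(Function('z')(8, -2), -13)) = Mul(33, Add(Mul(-2, 8), -13)) = Mul(33, Add(-16, -13)) = Mul(33, -29) = -957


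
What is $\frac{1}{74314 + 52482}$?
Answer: $\frac{1}{126796} \approx 7.8867 \cdot 10^{-6}$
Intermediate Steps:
$\frac{1}{74314 + 52482} = \frac{1}{126796}$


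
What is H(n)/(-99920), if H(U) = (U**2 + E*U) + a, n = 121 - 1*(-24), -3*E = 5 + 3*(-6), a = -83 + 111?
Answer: -16261/74940 ≈ -0.21699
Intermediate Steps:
a = 28
E = 13/3 (E = -(5 + 3*(-6))/3 = -(5 - 18)/3 = -1/3*(-13) = 13/3 ≈ 4.3333)
n = 145 (n = 121 + 24 = 145)
H(U) = 28 + U**2 + 13*U/3 (H(U) = (U**2 + 13*U/3) + 28 = 28 + U**2 + 13*U/3)
H(n)/(-99920) = (28 + 145**2 + (13/3)*145)/(-99920) = (28 + 21025 + 1885/3)*(-1/99920) = (65044/3)*(-1/99920) = -16261/74940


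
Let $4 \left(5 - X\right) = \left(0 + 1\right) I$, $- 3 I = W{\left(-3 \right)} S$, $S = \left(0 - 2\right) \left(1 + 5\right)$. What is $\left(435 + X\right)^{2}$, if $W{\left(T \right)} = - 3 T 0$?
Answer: $193600$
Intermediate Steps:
$S = -12$ ($S = \left(0 - 2\right) 6 = \left(-2\right) 6 = -12$)
$W{\left(T \right)} = 0$
$I = 0$ ($I = - \frac{0 \left(-12\right)}{3} = \left(- \frac{1}{3}\right) 0 = 0$)
$X = 5$ ($X = 5 - \frac{\left(0 + 1\right) 0}{4} = 5 - \frac{1 \cdot 0}{4} = 5 - 0 = 5 + 0 = 5$)
$\left(435 + X\right)^{2} = \left(435 + 5\right)^{2} = 440^{2} = 193600$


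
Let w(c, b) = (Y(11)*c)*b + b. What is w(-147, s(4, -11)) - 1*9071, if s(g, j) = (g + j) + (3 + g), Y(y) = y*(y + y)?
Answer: -9071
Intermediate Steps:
Y(y) = 2*y² (Y(y) = y*(2*y) = 2*y²)
s(g, j) = 3 + j + 2*g
w(c, b) = b + 242*b*c (w(c, b) = ((2*11²)*c)*b + b = ((2*121)*c)*b + b = (242*c)*b + b = 242*b*c + b = b + 242*b*c)
w(-147, s(4, -11)) - 1*9071 = (3 - 11 + 2*4)*(1 + 242*(-147)) - 1*9071 = (3 - 11 + 8)*(1 - 35574) - 9071 = 0*(-35573) - 9071 = 0 - 9071 = -9071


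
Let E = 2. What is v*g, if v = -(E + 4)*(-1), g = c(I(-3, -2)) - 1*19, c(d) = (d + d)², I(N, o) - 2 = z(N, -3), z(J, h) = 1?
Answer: 102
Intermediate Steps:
I(N, o) = 3 (I(N, o) = 2 + 1 = 3)
c(d) = 4*d² (c(d) = (2*d)² = 4*d²)
g = 17 (g = 4*3² - 1*19 = 4*9 - 19 = 36 - 19 = 17)
v = 6 (v = -(2 + 4)*(-1) = -6*(-1) = -1*(-6) = 6)
v*g = 6*17 = 102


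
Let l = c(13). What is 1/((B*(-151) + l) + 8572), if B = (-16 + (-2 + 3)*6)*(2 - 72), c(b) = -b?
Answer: -1/97141 ≈ -1.0294e-5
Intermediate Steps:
l = -13 (l = -1*13 = -13)
B = 700 (B = (-16 + 1*6)*(-70) = (-16 + 6)*(-70) = -10*(-70) = 700)
1/((B*(-151) + l) + 8572) = 1/((700*(-151) - 13) + 8572) = 1/((-105700 - 13) + 8572) = 1/(-105713 + 8572) = 1/(-97141) = -1/97141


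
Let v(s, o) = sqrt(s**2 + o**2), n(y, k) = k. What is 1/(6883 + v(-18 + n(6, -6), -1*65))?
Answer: 6883/47370888 - sqrt(4801)/47370888 ≈ 0.00014384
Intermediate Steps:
v(s, o) = sqrt(o**2 + s**2)
1/(6883 + v(-18 + n(6, -6), -1*65)) = 1/(6883 + sqrt((-1*65)**2 + (-18 - 6)**2)) = 1/(6883 + sqrt((-65)**2 + (-24)**2)) = 1/(6883 + sqrt(4225 + 576)) = 1/(6883 + sqrt(4801))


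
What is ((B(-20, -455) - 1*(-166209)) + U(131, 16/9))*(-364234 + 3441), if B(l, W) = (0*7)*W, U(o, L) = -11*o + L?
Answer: -535030041904/9 ≈ -5.9448e+10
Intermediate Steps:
U(o, L) = L - 11*o
B(l, W) = 0 (B(l, W) = 0*W = 0)
((B(-20, -455) - 1*(-166209)) + U(131, 16/9))*(-364234 + 3441) = ((0 - 1*(-166209)) + (16/9 - 11*131))*(-364234 + 3441) = ((0 + 166209) + (16*(⅑) - 1441))*(-360793) = (166209 + (16/9 - 1441))*(-360793) = (166209 - 12953/9)*(-360793) = (1482928/9)*(-360793) = -535030041904/9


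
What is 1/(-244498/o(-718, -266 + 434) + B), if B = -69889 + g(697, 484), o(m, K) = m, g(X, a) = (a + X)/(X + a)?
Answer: -359/24967543 ≈ -1.4379e-5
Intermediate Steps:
g(X, a) = 1 (g(X, a) = (X + a)/(X + a) = 1)
B = -69888 (B = -69889 + 1 = -69888)
1/(-244498/o(-718, -266 + 434) + B) = 1/(-244498/(-718) - 69888) = 1/(-244498*(-1/718) - 69888) = 1/(122249/359 - 69888) = 1/(-24967543/359) = -359/24967543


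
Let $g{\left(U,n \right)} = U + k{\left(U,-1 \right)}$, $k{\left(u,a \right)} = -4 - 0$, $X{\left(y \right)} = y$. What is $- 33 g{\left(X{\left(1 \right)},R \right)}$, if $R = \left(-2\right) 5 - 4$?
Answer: $99$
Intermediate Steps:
$R = -14$ ($R = -10 - 4 = -14$)
$k{\left(u,a \right)} = -4$ ($k{\left(u,a \right)} = -4 + 0 = -4$)
$g{\left(U,n \right)} = -4 + U$ ($g{\left(U,n \right)} = U - 4 = -4 + U$)
$- 33 g{\left(X{\left(1 \right)},R \right)} = - 33 \left(-4 + 1\right) = \left(-33\right) \left(-3\right) = 99$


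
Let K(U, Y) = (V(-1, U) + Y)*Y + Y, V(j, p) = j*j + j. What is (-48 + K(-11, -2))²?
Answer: 2116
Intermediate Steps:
V(j, p) = j + j² (V(j, p) = j² + j = j + j²)
K(U, Y) = Y + Y² (K(U, Y) = (-(1 - 1) + Y)*Y + Y = (-1*0 + Y)*Y + Y = (0 + Y)*Y + Y = Y*Y + Y = Y² + Y = Y + Y²)
(-48 + K(-11, -2))² = (-48 - 2*(1 - 2))² = (-48 - 2*(-1))² = (-48 + 2)² = (-46)² = 2116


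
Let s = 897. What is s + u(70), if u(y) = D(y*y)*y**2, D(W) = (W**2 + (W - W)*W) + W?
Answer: 117673010897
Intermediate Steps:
D(W) = W + W**2 (D(W) = (W**2 + 0*W) + W = (W**2 + 0) + W = W**2 + W = W + W**2)
u(y) = y**4*(1 + y**2) (u(y) = ((y*y)*(1 + y*y))*y**2 = (y**2*(1 + y**2))*y**2 = y**4*(1 + y**2))
s + u(70) = 897 + (70**4 + 70**6) = 897 + (24010000 + 117649000000) = 897 + 117673010000 = 117673010897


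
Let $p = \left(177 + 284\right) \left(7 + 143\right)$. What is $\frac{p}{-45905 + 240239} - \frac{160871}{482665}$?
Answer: $\frac{352263306}{15633036685} \approx 0.022533$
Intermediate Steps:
$p = 69150$ ($p = 461 \cdot 150 = 69150$)
$\frac{p}{-45905 + 240239} - \frac{160871}{482665} = \frac{69150}{-45905 + 240239} - \frac{160871}{482665} = \frac{69150}{194334} - \frac{160871}{482665} = 69150 \cdot \frac{1}{194334} - \frac{160871}{482665} = \frac{11525}{32389} - \frac{160871}{482665} = \frac{352263306}{15633036685}$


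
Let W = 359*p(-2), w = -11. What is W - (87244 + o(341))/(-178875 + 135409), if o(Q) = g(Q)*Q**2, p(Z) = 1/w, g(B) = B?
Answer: 421525421/478126 ≈ 881.62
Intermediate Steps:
p(Z) = -1/11 (p(Z) = 1/(-11) = -1/11)
o(Q) = Q**3 (o(Q) = Q*Q**2 = Q**3)
W = -359/11 (W = 359*(-1/11) = -359/11 ≈ -32.636)
W - (87244 + o(341))/(-178875 + 135409) = -359/11 - (87244 + 341**3)/(-178875 + 135409) = -359/11 - (87244 + 39651821)/(-43466) = -359/11 - 39739065*(-1)/43466 = -359/11 - 1*(-39739065/43466) = -359/11 + 39739065/43466 = 421525421/478126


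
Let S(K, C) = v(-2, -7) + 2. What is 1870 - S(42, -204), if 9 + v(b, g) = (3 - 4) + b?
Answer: 1880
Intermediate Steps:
v(b, g) = -10 + b (v(b, g) = -9 + ((3 - 4) + b) = -9 + (-1 + b) = -10 + b)
S(K, C) = -10 (S(K, C) = (-10 - 2) + 2 = -12 + 2 = -10)
1870 - S(42, -204) = 1870 - 1*(-10) = 1870 + 10 = 1880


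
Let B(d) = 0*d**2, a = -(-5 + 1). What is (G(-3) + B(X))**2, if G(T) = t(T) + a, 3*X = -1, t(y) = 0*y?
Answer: 16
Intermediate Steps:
t(y) = 0
a = 4 (a = -1*(-4) = 4)
X = -1/3 (X = (1/3)*(-1) = -1/3 ≈ -0.33333)
G(T) = 4 (G(T) = 0 + 4 = 4)
B(d) = 0
(G(-3) + B(X))**2 = (4 + 0)**2 = 4**2 = 16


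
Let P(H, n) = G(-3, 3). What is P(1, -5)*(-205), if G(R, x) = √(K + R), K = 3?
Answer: 0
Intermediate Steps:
G(R, x) = √(3 + R)
P(H, n) = 0 (P(H, n) = √(3 - 3) = √0 = 0)
P(1, -5)*(-205) = 0*(-205) = 0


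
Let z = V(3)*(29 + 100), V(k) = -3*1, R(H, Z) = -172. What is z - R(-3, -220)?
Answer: -215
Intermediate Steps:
V(k) = -3
z = -387 (z = -3*(29 + 100) = -3*129 = -387)
z - R(-3, -220) = -387 - 1*(-172) = -387 + 172 = -215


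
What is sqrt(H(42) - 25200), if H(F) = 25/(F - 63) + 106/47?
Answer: I*sqrt(24548021463)/987 ≈ 158.74*I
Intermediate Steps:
H(F) = 106/47 + 25/(-63 + F) (H(F) = 25/(-63 + F) + 106*(1/47) = 25/(-63 + F) + 106/47 = 106/47 + 25/(-63 + F))
sqrt(H(42) - 25200) = sqrt((-5503 + 106*42)/(47*(-63 + 42)) - 25200) = sqrt((1/47)*(-5503 + 4452)/(-21) - 25200) = sqrt((1/47)*(-1/21)*(-1051) - 25200) = sqrt(1051/987 - 25200) = sqrt(-24871349/987) = I*sqrt(24548021463)/987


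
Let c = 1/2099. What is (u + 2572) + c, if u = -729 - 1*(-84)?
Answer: 4044774/2099 ≈ 1927.0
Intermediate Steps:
u = -645 (u = -729 + 84 = -645)
c = 1/2099 ≈ 0.00047642
(u + 2572) + c = (-645 + 2572) + 1/2099 = 1927 + 1/2099 = 4044774/2099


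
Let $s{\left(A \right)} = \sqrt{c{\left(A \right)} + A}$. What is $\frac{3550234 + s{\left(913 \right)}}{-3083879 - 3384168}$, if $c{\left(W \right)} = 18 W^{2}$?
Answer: $- \frac{3550234}{6468047} - \frac{\sqrt{15005155}}{6468047} \approx -0.54949$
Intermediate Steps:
$s{\left(A \right)} = \sqrt{A + 18 A^{2}}$ ($s{\left(A \right)} = \sqrt{18 A^{2} + A} = \sqrt{A + 18 A^{2}}$)
$\frac{3550234 + s{\left(913 \right)}}{-3083879 - 3384168} = \frac{3550234 + \sqrt{913 \left(1 + 18 \cdot 913\right)}}{-3083879 - 3384168} = \frac{3550234 + \sqrt{913 \left(1 + 16434\right)}}{-6468047} = \left(3550234 + \sqrt{913 \cdot 16435}\right) \left(- \frac{1}{6468047}\right) = \left(3550234 + \sqrt{15005155}\right) \left(- \frac{1}{6468047}\right) = - \frac{3550234}{6468047} - \frac{\sqrt{15005155}}{6468047}$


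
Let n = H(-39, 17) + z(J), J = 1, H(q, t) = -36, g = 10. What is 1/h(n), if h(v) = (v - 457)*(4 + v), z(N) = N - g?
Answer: 1/20582 ≈ 4.8586e-5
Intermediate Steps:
z(N) = -10 + N (z(N) = N - 1*10 = N - 10 = -10 + N)
n = -45 (n = -36 + (-10 + 1) = -36 - 9 = -45)
h(v) = (-457 + v)*(4 + v)
1/h(n) = 1/(-1828 + (-45)² - 453*(-45)) = 1/(-1828 + 2025 + 20385) = 1/20582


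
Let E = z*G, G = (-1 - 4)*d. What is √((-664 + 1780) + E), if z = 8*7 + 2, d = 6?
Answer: 4*I*√39 ≈ 24.98*I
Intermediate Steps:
z = 58 (z = 56 + 2 = 58)
G = -30 (G = (-1 - 4)*6 = -5*6 = -30)
E = -1740 (E = 58*(-30) = -1740)
√((-664 + 1780) + E) = √((-664 + 1780) - 1740) = √(1116 - 1740) = √(-624) = 4*I*√39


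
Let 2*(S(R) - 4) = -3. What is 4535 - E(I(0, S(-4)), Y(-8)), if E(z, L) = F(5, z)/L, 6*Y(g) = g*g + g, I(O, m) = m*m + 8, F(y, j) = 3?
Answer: 126971/28 ≈ 4534.7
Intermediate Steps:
S(R) = 5/2 (S(R) = 4 + (½)*(-3) = 4 - 3/2 = 5/2)
I(O, m) = 8 + m² (I(O, m) = m² + 8 = 8 + m²)
Y(g) = g/6 + g²/6 (Y(g) = (g*g + g)/6 = (g² + g)/6 = (g + g²)/6 = g/6 + g²/6)
E(z, L) = 3/L
4535 - E(I(0, S(-4)), Y(-8)) = 4535 - 3/((⅙)*(-8)*(1 - 8)) = 4535 - 3/((⅙)*(-8)*(-7)) = 4535 - 3/28/3 = 4535 - 3*3/28 = 4535 - 1*9/28 = 4535 - 9/28 = 126971/28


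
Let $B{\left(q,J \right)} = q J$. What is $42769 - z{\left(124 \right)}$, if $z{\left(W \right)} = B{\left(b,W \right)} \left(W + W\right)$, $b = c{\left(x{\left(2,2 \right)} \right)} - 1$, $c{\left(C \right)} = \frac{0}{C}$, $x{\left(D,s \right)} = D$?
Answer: $73521$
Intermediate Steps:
$c{\left(C \right)} = 0$
$b = -1$ ($b = 0 - 1 = -1$)
$B{\left(q,J \right)} = J q$
$z{\left(W \right)} = - 2 W^{2}$ ($z{\left(W \right)} = W \left(-1\right) \left(W + W\right) = - W 2 W = - 2 W^{2}$)
$42769 - z{\left(124 \right)} = 42769 - - 2 \cdot 124^{2} = 42769 - \left(-2\right) 15376 = 42769 - -30752 = 42769 + 30752 = 73521$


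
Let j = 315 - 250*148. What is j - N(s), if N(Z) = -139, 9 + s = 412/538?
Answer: -36546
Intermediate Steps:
s = -2215/269 (s = -9 + 412/538 = -9 + 412*(1/538) = -9 + 206/269 = -2215/269 ≈ -8.2342)
j = -36685 (j = 315 - 37000 = -36685)
j - N(s) = -36685 - 1*(-139) = -36685 + 139 = -36546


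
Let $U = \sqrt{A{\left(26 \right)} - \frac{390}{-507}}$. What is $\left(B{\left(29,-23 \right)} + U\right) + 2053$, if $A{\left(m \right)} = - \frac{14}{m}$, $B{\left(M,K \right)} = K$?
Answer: $2030 + \frac{\sqrt{39}}{13} \approx 2030.5$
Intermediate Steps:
$U = \frac{\sqrt{39}}{13}$ ($U = \sqrt{- \frac{14}{26} - \frac{390}{-507}} = \sqrt{\left(-14\right) \frac{1}{26} - - \frac{10}{13}} = \sqrt{- \frac{7}{13} + \frac{10}{13}} = \sqrt{\frac{3}{13}} = \frac{\sqrt{39}}{13} \approx 0.48038$)
$\left(B{\left(29,-23 \right)} + U\right) + 2053 = \left(-23 + \frac{\sqrt{39}}{13}\right) + 2053 = 2030 + \frac{\sqrt{39}}{13}$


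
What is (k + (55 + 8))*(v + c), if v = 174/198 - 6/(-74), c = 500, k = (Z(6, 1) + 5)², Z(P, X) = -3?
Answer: 40982024/1221 ≈ 33564.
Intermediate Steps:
k = 4 (k = (-3 + 5)² = 2² = 4)
v = 1172/1221 (v = 174*(1/198) - 6*(-1/74) = 29/33 + 3/37 = 1172/1221 ≈ 0.95987)
(k + (55 + 8))*(v + c) = (4 + (55 + 8))*(1172/1221 + 500) = (4 + 63)*(611672/1221) = 67*(611672/1221) = 40982024/1221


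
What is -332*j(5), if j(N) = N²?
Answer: -8300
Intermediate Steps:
-332*j(5) = -332*5² = -332*25 = -8300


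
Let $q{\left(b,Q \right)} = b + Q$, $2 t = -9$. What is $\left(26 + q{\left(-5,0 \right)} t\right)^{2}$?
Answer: $\frac{9409}{4} \approx 2352.3$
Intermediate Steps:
$t = - \frac{9}{2}$ ($t = \frac{1}{2} \left(-9\right) = - \frac{9}{2} \approx -4.5$)
$q{\left(b,Q \right)} = Q + b$
$\left(26 + q{\left(-5,0 \right)} t\right)^{2} = \left(26 + \left(0 - 5\right) \left(- \frac{9}{2}\right)\right)^{2} = \left(26 - - \frac{45}{2}\right)^{2} = \left(26 + \frac{45}{2}\right)^{2} = \left(\frac{97}{2}\right)^{2} = \frac{9409}{4}$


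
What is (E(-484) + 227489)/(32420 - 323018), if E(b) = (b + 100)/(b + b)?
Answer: -27526217/35162358 ≈ -0.78283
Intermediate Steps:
E(b) = (100 + b)/(2*b) (E(b) = (100 + b)/((2*b)) = (100 + b)*(1/(2*b)) = (100 + b)/(2*b))
(E(-484) + 227489)/(32420 - 323018) = ((½)*(100 - 484)/(-484) + 227489)/(32420 - 323018) = ((½)*(-1/484)*(-384) + 227489)/(-290598) = (48/121 + 227489)*(-1/290598) = (27526217/121)*(-1/290598) = -27526217/35162358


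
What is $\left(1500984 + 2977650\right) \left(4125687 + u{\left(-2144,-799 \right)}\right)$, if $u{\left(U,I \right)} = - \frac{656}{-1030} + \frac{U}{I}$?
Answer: $\frac{7603196369668130718}{411485} \approx 1.8477 \cdot 10^{13}$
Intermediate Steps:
$u{\left(U,I \right)} = \frac{328}{515} + \frac{U}{I}$ ($u{\left(U,I \right)} = \left(-656\right) \left(- \frac{1}{1030}\right) + \frac{U}{I} = \frac{328}{515} + \frac{U}{I}$)
$\left(1500984 + 2977650\right) \left(4125687 + u{\left(-2144,-799 \right)}\right) = \left(1500984 + 2977650\right) \left(4125687 - \left(- \frac{328}{515} + \frac{2144}{-799}\right)\right) = 4478634 \left(4125687 + \left(\frac{328}{515} - - \frac{2144}{799}\right)\right) = 4478634 \left(4125687 + \left(\frac{328}{515} + \frac{2144}{799}\right)\right) = 4478634 \left(4125687 + \frac{1366232}{411485}\right) = 4478634 \cdot \frac{1697659681427}{411485} = \frac{7603196369668130718}{411485}$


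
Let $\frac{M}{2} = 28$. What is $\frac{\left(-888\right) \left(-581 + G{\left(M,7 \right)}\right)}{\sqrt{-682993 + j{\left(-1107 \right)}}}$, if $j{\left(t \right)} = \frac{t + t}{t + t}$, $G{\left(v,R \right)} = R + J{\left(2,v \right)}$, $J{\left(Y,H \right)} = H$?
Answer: $- \frac{38332 i \sqrt{527}}{1581} \approx - 556.59 i$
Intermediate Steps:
$M = 56$ ($M = 2 \cdot 28 = 56$)
$G{\left(v,R \right)} = R + v$
$j{\left(t \right)} = 1$ ($j{\left(t \right)} = \frac{2 t}{2 t} = 2 t \frac{1}{2 t} = 1$)
$\frac{\left(-888\right) \left(-581 + G{\left(M,7 \right)}\right)}{\sqrt{-682993 + j{\left(-1107 \right)}}} = \frac{\left(-888\right) \left(-581 + \left(7 + 56\right)\right)}{\sqrt{-682993 + 1}} = \frac{\left(-888\right) \left(-581 + 63\right)}{\sqrt{-682992}} = \frac{\left(-888\right) \left(-518\right)}{36 i \sqrt{527}} = 459984 \left(- \frac{i \sqrt{527}}{18972}\right) = - \frac{38332 i \sqrt{527}}{1581}$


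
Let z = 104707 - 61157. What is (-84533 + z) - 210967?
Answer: -251950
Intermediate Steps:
z = 43550
(-84533 + z) - 210967 = (-84533 + 43550) - 210967 = -40983 - 210967 = -251950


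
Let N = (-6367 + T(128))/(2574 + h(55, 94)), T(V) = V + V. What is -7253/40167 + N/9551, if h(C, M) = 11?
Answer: -179317207292/991696518945 ≈ -0.18082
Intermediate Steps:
T(V) = 2*V
N = -6111/2585 (N = (-6367 + 2*128)/(2574 + 11) = (-6367 + 256)/2585 = -6111*1/2585 = -6111/2585 ≈ -2.3640)
-7253/40167 + N/9551 = -7253/40167 - 6111/2585/9551 = -7253*1/40167 - 6111/2585*1/9551 = -7253/40167 - 6111/24689335 = -179317207292/991696518945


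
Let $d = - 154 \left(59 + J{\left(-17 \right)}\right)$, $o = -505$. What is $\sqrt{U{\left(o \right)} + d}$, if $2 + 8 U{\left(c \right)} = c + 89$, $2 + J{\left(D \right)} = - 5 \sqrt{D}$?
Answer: $\frac{\sqrt{-35321 + 3080 i \sqrt{17}}}{2} \approx 16.634 + 95.43 i$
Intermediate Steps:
$J{\left(D \right)} = -2 - 5 \sqrt{D}$
$U{\left(c \right)} = \frac{87}{8} + \frac{c}{8}$ ($U{\left(c \right)} = - \frac{1}{4} + \frac{c + 89}{8} = - \frac{1}{4} + \frac{89 + c}{8} = - \frac{1}{4} + \left(\frac{89}{8} + \frac{c}{8}\right) = \frac{87}{8} + \frac{c}{8}$)
$d = -8778 + 770 i \sqrt{17}$ ($d = - 154 \left(59 - \left(2 + 5 \sqrt{-17}\right)\right) = - 154 \left(59 - \left(2 + 5 i \sqrt{17}\right)\right) = - 154 \left(57 - 5 i \sqrt{17}\right) = -8778 + 770 i \sqrt{17} \approx -8778.0 + 3174.8 i$)
$\sqrt{U{\left(o \right)} + d} = \sqrt{\left(\frac{87}{8} + \frac{1}{8} \left(-505\right)\right) - \left(8778 - 770 i \sqrt{17}\right)} = \sqrt{\left(\frac{87}{8} - \frac{505}{8}\right) - \left(8778 - 770 i \sqrt{17}\right)} = \sqrt{- \frac{209}{4} - \left(8778 - 770 i \sqrt{17}\right)} = \sqrt{- \frac{35321}{4} + 770 i \sqrt{17}}$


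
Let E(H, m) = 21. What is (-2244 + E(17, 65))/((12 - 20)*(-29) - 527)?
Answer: 2223/295 ≈ 7.5356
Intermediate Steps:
(-2244 + E(17, 65))/((12 - 20)*(-29) - 527) = (-2244 + 21)/((12 - 20)*(-29) - 527) = -2223/(-8*(-29) - 527) = -2223/(232 - 527) = -2223/(-295) = -2223*(-1/295) = 2223/295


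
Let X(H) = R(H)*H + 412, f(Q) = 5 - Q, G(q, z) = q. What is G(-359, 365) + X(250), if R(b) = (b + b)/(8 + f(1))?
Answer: 31409/3 ≈ 10470.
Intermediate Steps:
R(b) = b/6 (R(b) = (b + b)/(8 + (5 - 1*1)) = (2*b)/(8 + (5 - 1)) = (2*b)/(8 + 4) = (2*b)/12 = (2*b)*(1/12) = b/6)
X(H) = 412 + H²/6 (X(H) = (H/6)*H + 412 = H²/6 + 412 = 412 + H²/6)
G(-359, 365) + X(250) = -359 + (412 + (⅙)*250²) = -359 + (412 + (⅙)*62500) = -359 + (412 + 31250/3) = -359 + 32486/3 = 31409/3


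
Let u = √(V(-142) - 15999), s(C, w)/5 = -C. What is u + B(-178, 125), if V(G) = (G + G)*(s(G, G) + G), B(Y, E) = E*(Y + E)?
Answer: -6625 + I*√177311 ≈ -6625.0 + 421.08*I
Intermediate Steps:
s(C, w) = -5*C (s(C, w) = 5*(-C) = -5*C)
B(Y, E) = E*(E + Y)
V(G) = -8*G² (V(G) = (G + G)*(-5*G + G) = (2*G)*(-4*G) = -8*G²)
u = I*√177311 (u = √(-8*(-142)² - 15999) = √(-8*20164 - 15999) = √(-161312 - 15999) = √(-177311) = I*√177311 ≈ 421.08*I)
u + B(-178, 125) = I*√177311 + 125*(125 - 178) = I*√177311 + 125*(-53) = I*√177311 - 6625 = -6625 + I*√177311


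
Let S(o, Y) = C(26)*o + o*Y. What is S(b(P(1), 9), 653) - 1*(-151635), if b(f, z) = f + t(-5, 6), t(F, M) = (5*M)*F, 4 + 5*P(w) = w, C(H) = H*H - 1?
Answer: -241809/5 ≈ -48362.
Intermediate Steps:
C(H) = -1 + H² (C(H) = H² - 1 = -1 + H²)
P(w) = -⅘ + w/5
t(F, M) = 5*F*M
b(f, z) = -150 + f (b(f, z) = f + 5*(-5)*6 = f - 150 = -150 + f)
S(o, Y) = 675*o + Y*o (S(o, Y) = (-1 + 26²)*o + o*Y = (-1 + 676)*o + Y*o = 675*o + Y*o)
S(b(P(1), 9), 653) - 1*(-151635) = (-150 + (-⅘ + (⅕)*1))*(675 + 653) - 1*(-151635) = (-150 + (-⅘ + ⅕))*1328 + 151635 = (-150 - ⅗)*1328 + 151635 = -753/5*1328 + 151635 = -999984/5 + 151635 = -241809/5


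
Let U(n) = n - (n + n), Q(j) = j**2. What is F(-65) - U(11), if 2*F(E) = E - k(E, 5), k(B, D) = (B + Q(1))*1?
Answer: 21/2 ≈ 10.500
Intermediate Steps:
k(B, D) = 1 + B (k(B, D) = (B + 1**2)*1 = (B + 1)*1 = (1 + B)*1 = 1 + B)
F(E) = -1/2 (F(E) = (E - (1 + E))/2 = (E + (-1 - E))/2 = (1/2)*(-1) = -1/2)
U(n) = -n (U(n) = n - 2*n = -n)
F(-65) - U(11) = -1/2 - (-1)*11 = -1/2 - 1*(-11) = -1/2 + 11 = 21/2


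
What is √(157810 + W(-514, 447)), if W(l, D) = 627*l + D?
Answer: I*√164021 ≈ 405.0*I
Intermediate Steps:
W(l, D) = D + 627*l
√(157810 + W(-514, 447)) = √(157810 + (447 + 627*(-514))) = √(157810 + (447 - 322278)) = √(157810 - 321831) = √(-164021) = I*√164021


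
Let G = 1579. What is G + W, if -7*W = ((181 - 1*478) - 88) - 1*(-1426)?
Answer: 10012/7 ≈ 1430.3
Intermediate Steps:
W = -1041/7 (W = -(((181 - 1*478) - 88) - 1*(-1426))/7 = -(((181 - 478) - 88) + 1426)/7 = -((-297 - 88) + 1426)/7 = -(-385 + 1426)/7 = -1/7*1041 = -1041/7 ≈ -148.71)
G + W = 1579 - 1041/7 = 10012/7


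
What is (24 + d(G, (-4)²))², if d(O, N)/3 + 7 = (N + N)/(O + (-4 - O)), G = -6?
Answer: 441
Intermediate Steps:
d(O, N) = -21 - 3*N/2 (d(O, N) = -21 + 3*((N + N)/(O + (-4 - O))) = -21 + 3*((2*N)/(-4)) = -21 + 3*((2*N)*(-¼)) = -21 + 3*(-N/2) = -21 - 3*N/2)
(24 + d(G, (-4)²))² = (24 + (-21 - 3/2*(-4)²))² = (24 + (-21 - 3/2*16))² = (24 + (-21 - 24))² = (24 - 45)² = (-21)² = 441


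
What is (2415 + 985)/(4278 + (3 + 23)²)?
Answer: 1700/2477 ≈ 0.68631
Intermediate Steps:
(2415 + 985)/(4278 + (3 + 23)²) = 3400/(4278 + 26²) = 3400/(4278 + 676) = 3400/4954 = 3400*(1/4954) = 1700/2477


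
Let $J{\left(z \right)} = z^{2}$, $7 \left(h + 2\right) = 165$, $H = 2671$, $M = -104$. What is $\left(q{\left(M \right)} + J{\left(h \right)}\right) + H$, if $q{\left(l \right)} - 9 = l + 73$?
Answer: $\frac{152602}{49} \approx 3114.3$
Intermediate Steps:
$h = \frac{151}{7}$ ($h = -2 + \frac{1}{7} \cdot 165 = -2 + \frac{165}{7} = \frac{151}{7} \approx 21.571$)
$q{\left(l \right)} = 82 + l$ ($q{\left(l \right)} = 9 + \left(l + 73\right) = 9 + \left(73 + l\right) = 82 + l$)
$\left(q{\left(M \right)} + J{\left(h \right)}\right) + H = \left(\left(82 - 104\right) + \left(\frac{151}{7}\right)^{2}\right) + 2671 = \left(-22 + \frac{22801}{49}\right) + 2671 = \frac{21723}{49} + 2671 = \frac{152602}{49}$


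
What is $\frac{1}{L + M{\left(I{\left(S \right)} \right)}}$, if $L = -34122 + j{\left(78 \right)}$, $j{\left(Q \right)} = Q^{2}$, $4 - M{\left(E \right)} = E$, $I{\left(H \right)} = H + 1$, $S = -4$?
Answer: $- \frac{1}{28031} \approx -3.5675 \cdot 10^{-5}$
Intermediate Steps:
$I{\left(H \right)} = 1 + H$
$M{\left(E \right)} = 4 - E$
$L = -28038$ ($L = -34122 + 78^{2} = -34122 + 6084 = -28038$)
$\frac{1}{L + M{\left(I{\left(S \right)} \right)}} = \frac{1}{-28038 + \left(4 - \left(1 - 4\right)\right)} = \frac{1}{-28038 + \left(4 - -3\right)} = \frac{1}{-28038 + \left(4 + 3\right)} = \frac{1}{-28038 + 7} = \frac{1}{-28031} = - \frac{1}{28031}$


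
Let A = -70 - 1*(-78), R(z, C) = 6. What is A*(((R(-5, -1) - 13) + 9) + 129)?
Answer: 1048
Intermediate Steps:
A = 8 (A = -70 + 78 = 8)
A*(((R(-5, -1) - 13) + 9) + 129) = 8*(((6 - 13) + 9) + 129) = 8*((-7 + 9) + 129) = 8*(2 + 129) = 8*131 = 1048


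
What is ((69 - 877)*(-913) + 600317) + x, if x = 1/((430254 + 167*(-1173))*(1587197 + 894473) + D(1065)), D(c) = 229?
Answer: 778208570019537220/581611626439 ≈ 1.3380e+6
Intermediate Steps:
x = 1/581611626439 (x = 1/((430254 + 167*(-1173))*(1587197 + 894473) + 229) = 1/((430254 - 195891)*2481670 + 229) = 1/(234363*2481670 + 229) = 1/(581611626210 + 229) = 1/581611626439 ≈ 1.7194e-12)
((69 - 877)*(-913) + 600317) + x = ((69 - 877)*(-913) + 600317) + 1/581611626439 = (-808*(-913) + 600317) + 1/581611626439 = (737704 + 600317) + 1/581611626439 = 1338021 + 1/581611626439 = 778208570019537220/581611626439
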